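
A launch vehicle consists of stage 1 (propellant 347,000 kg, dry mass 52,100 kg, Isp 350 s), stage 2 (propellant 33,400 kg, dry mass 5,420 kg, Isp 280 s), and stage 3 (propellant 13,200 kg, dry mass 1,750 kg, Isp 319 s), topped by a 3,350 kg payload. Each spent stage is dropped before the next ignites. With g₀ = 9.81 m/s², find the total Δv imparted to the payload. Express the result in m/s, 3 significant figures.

Ignition mass of stage 1 = 347,000+52,100 + 33,400+5,420 + 13,200+1,750 + 3,350 = 456,220 kg.
Stage 1: m₀ = 456,220 kg, m_f = 456,220 − 347,000 = 109,220 kg; Δv = 350×9.81×ln(4.177) = 3433.5×1.4296 ≈ 4909 m/s.
Stage 2: m₀ = 57,120 kg, m_f = 57,120 − 33,400 = 23,720 kg; Δv = 280×9.81×ln(2.408) = 2746.8×0.8788 ≈ 2414 m/s.
Stage 3: m₀ = 18,300 kg, m_f = 18,300 − 13,200 = 5,100 kg; Δv = 319×9.81×ln(3.588) = 3129.4×1.2777 ≈ 3998 m/s.
Total Δv = 4909 + 2414 + 3998 = 11321 m/s.

Δv ≈ 11300 m/s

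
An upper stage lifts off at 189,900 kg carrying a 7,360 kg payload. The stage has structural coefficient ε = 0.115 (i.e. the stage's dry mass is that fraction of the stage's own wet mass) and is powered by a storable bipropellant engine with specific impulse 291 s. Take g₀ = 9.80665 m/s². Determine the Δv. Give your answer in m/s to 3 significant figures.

Stage wet mass = m₀ − payload = 189,900 − 7,360 = 182,540 kg.
Stage dry mass = ε × stage wet mass = 0.115 × 182,540 = 20,992.1 kg.
Burnout mass m_f = stage dry + payload = 20,992.1 + 7,360 = 28,352.1 kg.
v_e = Isp · g₀ = 291 × 9.80665 = 2853.7 m/s.
Using Δv = v_e ln(m₀/m_f): Δv = v_e · ln(189,900/28,352.1) = 2853.7 × ln(6.698) = 2853.7 × 1.9018 ≈ 5427 m/s.

Δv ≈ 5430 m/s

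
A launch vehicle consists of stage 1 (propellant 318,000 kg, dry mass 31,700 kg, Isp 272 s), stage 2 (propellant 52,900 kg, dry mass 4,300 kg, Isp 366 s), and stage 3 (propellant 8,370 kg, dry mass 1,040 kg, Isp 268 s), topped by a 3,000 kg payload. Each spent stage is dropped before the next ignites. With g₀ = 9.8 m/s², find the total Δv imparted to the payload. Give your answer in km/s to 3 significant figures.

Δv ≈ 11.9 km/s

Ignition mass of stage 1 = 318,000+31,700 + 52,900+4,300 + 8,370+1,040 + 3,000 = 419,310 kg.
Stage 1: m₀ = 419,310 kg, m_f = 419,310 − 318,000 = 101,310 kg; Δv = 272×9.8×ln(4.139) = 2665.6×1.4204 ≈ 3786 m/s.
Stage 2: m₀ = 69,610 kg, m_f = 69,610 − 52,900 = 16,710 kg; Δv = 366×9.8×ln(4.166) = 3586.8×1.4269 ≈ 5118 m/s.
Stage 3: m₀ = 12,410 kg, m_f = 12,410 − 8,370 = 4,040 kg; Δv = 268×9.8×ln(3.072) = 2626.4×1.1223 ≈ 2947 m/s.
Total Δv = 3786 + 5118 + 2947 = 11851 m/s.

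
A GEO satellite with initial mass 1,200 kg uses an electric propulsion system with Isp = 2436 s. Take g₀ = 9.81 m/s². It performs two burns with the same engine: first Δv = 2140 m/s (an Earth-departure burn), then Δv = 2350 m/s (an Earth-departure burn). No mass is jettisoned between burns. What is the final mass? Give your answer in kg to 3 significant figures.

final mass ≈ 994 kg

v_e = Isp · g₀ = 2436 × 9.81 = 23897.2 m/s.
After the first burn: m = 1200 × exp(−2140/23897.2) = 1200 × 0.91434 = 1,097.21 kg.
After the second burn: m = 1,097.21 × exp(−2350/23897.2) = 1,097.21 × 0.90634 = 994.445 kg.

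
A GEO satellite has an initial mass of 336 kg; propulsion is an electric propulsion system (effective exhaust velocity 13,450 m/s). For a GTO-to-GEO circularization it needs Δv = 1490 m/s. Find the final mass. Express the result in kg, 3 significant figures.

m₀/m_f = exp(Δv / v_e) = exp(1490 / 13450.0) = exp(0.1108) = 1.1171.
m_f = m₀ / 1.1171 = 336 / 1.1171 = 300.779 kg.

final mass ≈ 301 kg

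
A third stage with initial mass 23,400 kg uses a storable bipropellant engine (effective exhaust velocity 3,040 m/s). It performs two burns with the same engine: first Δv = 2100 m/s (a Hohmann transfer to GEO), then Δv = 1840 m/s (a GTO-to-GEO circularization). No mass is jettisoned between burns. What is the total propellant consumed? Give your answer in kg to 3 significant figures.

After the first burn: m = 23400 × exp(−2100/3040.0) = 23400 × 0.50118 = 11,727.6 kg.
After the second burn: m = 11,727.6 × exp(−1840/3040.0) = 11,727.6 × 0.54593 = 6,402.45 kg.
Total propellant = m₀ − m_final = 23400 − 6,402.45 = 16,997.55 kg.

total propellant consumed ≈ 17000 kg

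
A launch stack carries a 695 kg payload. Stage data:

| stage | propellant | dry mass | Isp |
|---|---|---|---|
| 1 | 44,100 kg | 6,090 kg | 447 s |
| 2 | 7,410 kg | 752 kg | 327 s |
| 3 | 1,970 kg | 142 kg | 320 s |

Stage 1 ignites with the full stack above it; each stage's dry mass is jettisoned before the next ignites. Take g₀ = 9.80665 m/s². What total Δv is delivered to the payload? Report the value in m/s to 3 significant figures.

Ignition mass of stage 1 = 44,100+6,090 + 7,410+752 + 1,970+142 + 695 = 61,159 kg.
Stage 1: m₀ = 61,159 kg, m_f = 61,159 − 44,100 = 17,059 kg; Δv = 447×9.80665×ln(3.585) = 4383.6×1.2768 ≈ 5597 m/s.
Stage 2: m₀ = 10,969 kg, m_f = 10,969 − 7,410 = 3,559 kg; Δv = 327×9.80665×ln(3.082) = 3206.8×1.1256 ≈ 3610 m/s.
Stage 3: m₀ = 2,807 kg, m_f = 2,807 − 1,970 = 837 kg; Δv = 320×9.80665×ln(3.354) = 3138.1×1.2100 ≈ 3797 m/s.
Total Δv = 5597 + 3610 + 3797 = 13004 m/s.

Δv ≈ 13000 m/s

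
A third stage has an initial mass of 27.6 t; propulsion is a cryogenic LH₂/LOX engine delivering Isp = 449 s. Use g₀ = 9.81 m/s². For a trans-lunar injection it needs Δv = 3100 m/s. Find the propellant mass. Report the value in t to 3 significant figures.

v_e = Isp · g₀ = 449 × 9.81 = 4404.7 m/s.
m₀/m_f = exp(Δv / v_e) = exp(3100 / 4404.7) = exp(0.7038) = 2.0214.
m_f = 27.6 / 2.0214 = 13.6539 t, so propellant = m₀ − m_f = 27.6 − 13.6539 = 13.9461 t.

propellant mass ≈ 13.9 t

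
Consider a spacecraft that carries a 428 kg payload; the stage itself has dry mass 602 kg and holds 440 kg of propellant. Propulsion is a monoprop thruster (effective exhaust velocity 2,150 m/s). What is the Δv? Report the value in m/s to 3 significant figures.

Δv ≈ 765 m/s

m₀ = payload + dry + propellant = 428 + 602 + 440 = 1,470 kg.
m_f = payload + dry = 428 + 602 = 1,030 kg.
Δv = v_e · ln(m₀/m_f) = 2150.0 × ln(1.427) = 2150.0 × 0.3557 ≈ 764.8 m/s.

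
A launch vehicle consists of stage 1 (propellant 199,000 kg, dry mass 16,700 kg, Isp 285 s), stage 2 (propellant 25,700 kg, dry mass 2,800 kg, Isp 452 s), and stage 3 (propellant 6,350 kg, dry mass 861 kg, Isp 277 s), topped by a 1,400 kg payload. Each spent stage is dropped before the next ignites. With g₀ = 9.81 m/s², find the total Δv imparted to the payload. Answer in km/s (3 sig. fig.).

Ignition mass of stage 1 = 199,000+16,700 + 25,700+2,800 + 6,350+861 + 1,400 = 252,811 kg.
Stage 1: m₀ = 252,811 kg, m_f = 252,811 − 199,000 = 53,811 kg; Δv = 285×9.81×ln(4.698) = 2795.9×1.5472 ≈ 4326 m/s.
Stage 2: m₀ = 37,111 kg, m_f = 37,111 − 25,700 = 11,411 kg; Δv = 452×9.81×ln(3.252) = 4434.1×1.1793 ≈ 5229 m/s.
Stage 3: m₀ = 8,611 kg, m_f = 8,611 − 6,350 = 2,261 kg; Δv = 277×9.81×ln(3.808) = 2717.4×1.3372 ≈ 3634 m/s.
Total Δv = 4326 + 5229 + 3634 = 13189 m/s.

Δv ≈ 13.2 km/s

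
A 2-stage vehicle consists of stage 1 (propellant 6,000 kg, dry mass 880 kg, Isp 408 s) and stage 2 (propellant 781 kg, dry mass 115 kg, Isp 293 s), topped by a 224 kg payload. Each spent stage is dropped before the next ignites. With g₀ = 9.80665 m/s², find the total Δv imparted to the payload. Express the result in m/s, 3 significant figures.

Ignition mass of stage 1 = 6,000+880 + 781+115 + 224 = 8,000 kg.
Stage 1: m₀ = 8,000 kg, m_f = 8,000 − 6,000 = 2,000 kg; Δv = 408×9.80665×ln(4) = 4001.1×1.3863 ≈ 5547 m/s.
Stage 2: m₀ = 1,120 kg, m_f = 1,120 − 781 = 339 kg; Δv = 293×9.80665×ln(3.304) = 2873.3×1.1951 ≈ 3434 m/s.
Total Δv = 5547 + 3434 = 8981 m/s.

Δv ≈ 8980 m/s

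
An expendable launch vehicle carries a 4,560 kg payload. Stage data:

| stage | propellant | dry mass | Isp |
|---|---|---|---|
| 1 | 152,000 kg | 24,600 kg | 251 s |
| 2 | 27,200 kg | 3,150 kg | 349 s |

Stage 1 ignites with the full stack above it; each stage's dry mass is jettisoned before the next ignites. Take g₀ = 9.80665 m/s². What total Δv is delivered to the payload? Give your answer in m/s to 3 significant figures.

Ignition mass of stage 1 = 152,000+24,600 + 27,200+3,150 + 4,560 = 211,510 kg.
Stage 1: m₀ = 211,510 kg, m_f = 211,510 − 152,000 = 59,510 kg; Δv = 251×9.80665×ln(3.554) = 2461.5×1.2681 ≈ 3121 m/s.
Stage 2: m₀ = 34,910 kg, m_f = 34,910 − 27,200 = 7,710 kg; Δv = 349×9.80665×ln(4.528) = 3422.5×1.5103 ≈ 5169 m/s.
Total Δv = 3121 + 5169 = 8290 m/s.

Δv ≈ 8290 m/s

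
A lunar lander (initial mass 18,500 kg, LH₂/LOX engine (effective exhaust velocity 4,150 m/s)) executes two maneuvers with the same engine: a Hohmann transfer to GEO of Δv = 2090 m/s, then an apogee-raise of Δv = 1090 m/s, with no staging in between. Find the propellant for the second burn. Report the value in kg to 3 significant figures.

After the first burn: m = 18500 × exp(−2090/4150.0) = 18500 × 0.60434 = 11,180.3 kg.
After the second burn: m = 11,180.3 × exp(−1090/4150.0) = 11,180.3 × 0.76901 = 8,597.76 kg.
Second-burn propellant = 11,180.3 − 8,597.76 = 2,582.54 kg.

propellant for the second burn ≈ 2580 kg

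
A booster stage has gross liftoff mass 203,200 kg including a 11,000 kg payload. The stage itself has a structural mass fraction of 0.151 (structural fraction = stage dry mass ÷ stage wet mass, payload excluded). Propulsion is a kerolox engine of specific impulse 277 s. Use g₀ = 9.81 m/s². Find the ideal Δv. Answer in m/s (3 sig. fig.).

Stage wet mass = m₀ − payload = 203,200 − 11,000 = 192,200 kg.
Stage dry mass = ε × stage wet mass = 0.151 × 192,200 = 29,022.2 kg.
Burnout mass m_f = stage dry + payload = 29,022.2 + 11,000 = 40,022.2 kg.
v_e = Isp · g₀ = 277 × 9.81 = 2717.4 m/s.
By the Tsiolkovsky rocket equation, Δv = v_e · ln(203,200/40,022.2) = 2717.4 × ln(5.077) = 2717.4 × 1.6248 ≈ 4415 m/s.

Δv ≈ 4420 m/s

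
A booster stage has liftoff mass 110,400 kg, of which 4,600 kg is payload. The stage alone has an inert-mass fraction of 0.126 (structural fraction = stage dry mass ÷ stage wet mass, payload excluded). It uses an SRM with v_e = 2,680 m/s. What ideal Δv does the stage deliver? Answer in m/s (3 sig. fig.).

Stage wet mass = m₀ − payload = 110,400 − 4,600 = 105,800 kg.
Stage dry mass = ε × stage wet mass = 0.126 × 105,800 = 13,330.8 kg.
Burnout mass m_f = stage dry + payload = 13,330.8 + 4,600 = 17,930.8 kg.
By the Tsiolkovsky rocket equation, Δv = v_e · ln(110,400/17,930.8) = 2680.0 × ln(6.157) = 2680.0 × 1.8176 ≈ 4871 m/s.

Δv ≈ 4870 m/s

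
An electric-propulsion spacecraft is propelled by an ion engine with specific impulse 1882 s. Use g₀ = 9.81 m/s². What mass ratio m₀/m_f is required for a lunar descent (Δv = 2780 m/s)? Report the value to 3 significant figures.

v_e = Isp · g₀ = 1882 × 9.81 = 18462.4 m/s.
From the ideal rocket equation, m₀/m_f = exp(Δv / v_e) = exp(2780 / 18462.4) = exp(0.1506) = 1.1625.

mass ratio ≈ 1.16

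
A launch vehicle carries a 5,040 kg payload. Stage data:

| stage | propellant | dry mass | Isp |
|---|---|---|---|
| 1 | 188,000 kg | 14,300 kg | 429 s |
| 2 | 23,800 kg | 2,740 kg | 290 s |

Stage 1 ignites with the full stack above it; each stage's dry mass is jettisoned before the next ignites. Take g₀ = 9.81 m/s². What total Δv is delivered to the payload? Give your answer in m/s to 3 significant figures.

Ignition mass of stage 1 = 188,000+14,300 + 23,800+2,740 + 5,040 = 233,880 kg.
Stage 1: m₀ = 233,880 kg, m_f = 233,880 − 188,000 = 45,880 kg; Δv = 429×9.81×ln(5.098) = 4208.5×1.6288 ≈ 6855 m/s.
Stage 2: m₀ = 31,580 kg, m_f = 31,580 − 23,800 = 7,780 kg; Δv = 290×9.81×ln(4.059) = 2844.9×1.4010 ≈ 3986 m/s.
Total Δv = 6855 + 3986 = 10841 m/s.

Δv ≈ 10800 m/s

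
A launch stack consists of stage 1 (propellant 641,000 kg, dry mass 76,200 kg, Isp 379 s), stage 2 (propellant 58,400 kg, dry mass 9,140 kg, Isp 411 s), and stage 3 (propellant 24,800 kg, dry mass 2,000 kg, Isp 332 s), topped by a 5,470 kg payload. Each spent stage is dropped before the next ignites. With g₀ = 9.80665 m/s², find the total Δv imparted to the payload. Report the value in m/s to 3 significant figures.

Δv ≈ 14000 m/s

Ignition mass of stage 1 = 641,000+76,200 + 58,400+9,140 + 24,800+2,000 + 5,470 = 817,010 kg.
Stage 1: m₀ = 817,010 kg, m_f = 817,010 − 641,000 = 176,010 kg; Δv = 379×9.80665×ln(4.642) = 3716.7×1.5351 ≈ 5706 m/s.
Stage 2: m₀ = 99,810 kg, m_f = 99,810 − 58,400 = 41,410 kg; Δv = 411×9.80665×ln(2.41) = 4030.5×0.8797 ≈ 3546 m/s.
Stage 3: m₀ = 32,270 kg, m_f = 32,270 − 24,800 = 7,470 kg; Δv = 332×9.80665×ln(4.32) = 3255.8×1.4632 ≈ 4764 m/s.
Total Δv = 5706 + 3546 + 4764 = 14016 m/s.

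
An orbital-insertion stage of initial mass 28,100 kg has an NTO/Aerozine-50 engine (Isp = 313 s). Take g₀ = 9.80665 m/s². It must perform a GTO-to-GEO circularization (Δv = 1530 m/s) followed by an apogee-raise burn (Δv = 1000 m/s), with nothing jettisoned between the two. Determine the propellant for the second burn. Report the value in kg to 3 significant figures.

propellant for the second burn ≈ 4750 kg

v_e = Isp · g₀ = 313 × 9.80665 = 3069.5 m/s.
After the first burn: m = 28100 × exp(−1530/3069.5) = 28100 × 0.60747 = 17,069.9 kg.
After the second burn: m = 17,069.9 × exp(−1000/3069.5) = 17,069.9 × 0.72196 = 12,323.8 kg.
Second-burn propellant = 17,069.9 − 12,323.8 = 4,746.1 kg.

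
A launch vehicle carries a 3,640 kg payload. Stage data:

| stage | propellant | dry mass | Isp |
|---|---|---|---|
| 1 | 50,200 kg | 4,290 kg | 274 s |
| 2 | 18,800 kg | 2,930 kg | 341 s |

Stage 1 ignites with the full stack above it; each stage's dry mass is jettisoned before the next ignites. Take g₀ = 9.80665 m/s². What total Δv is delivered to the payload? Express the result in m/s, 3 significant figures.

Δv ≈ 7180 m/s

Ignition mass of stage 1 = 50,200+4,290 + 18,800+2,930 + 3,640 = 79,860 kg.
Stage 1: m₀ = 79,860 kg, m_f = 79,860 − 50,200 = 29,660 kg; Δv = 274×9.80665×ln(2.693) = 2687.0×0.9905 ≈ 2661 m/s.
Stage 2: m₀ = 25,370 kg, m_f = 25,370 − 18,800 = 6,570 kg; Δv = 341×9.80665×ln(3.861) = 3344.1×1.3511 ≈ 4518 m/s.
Total Δv = 2661 + 4518 = 7179 m/s.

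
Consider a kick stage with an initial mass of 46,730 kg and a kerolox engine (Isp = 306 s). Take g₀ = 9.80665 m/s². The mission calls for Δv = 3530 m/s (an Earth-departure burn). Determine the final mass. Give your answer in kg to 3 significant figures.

v_e = Isp · g₀ = 306 × 9.80665 = 3000.8 m/s.
From the ideal rocket equation, m₀/m_f = exp(Δv / v_e) = exp(3530 / 3000.8) = exp(1.1763) = 3.2425.
m_f = m₀ / 3.2425 = 46,730 / 3.2425 = 14,411.7 kg.

final mass ≈ 14400 kg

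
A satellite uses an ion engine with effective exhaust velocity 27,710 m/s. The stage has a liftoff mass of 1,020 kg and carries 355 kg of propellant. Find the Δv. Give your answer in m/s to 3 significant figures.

m_f = m₀ − m_prop = 1,020 − 355 = 665 kg.
Rocket equation: Δv = v_e · ln(m₀/m_f) = 27710.0 × ln(1.534) = 27710.0 × 0.4278 ≈ 11853.5 m/s.

Δv ≈ 11900 m/s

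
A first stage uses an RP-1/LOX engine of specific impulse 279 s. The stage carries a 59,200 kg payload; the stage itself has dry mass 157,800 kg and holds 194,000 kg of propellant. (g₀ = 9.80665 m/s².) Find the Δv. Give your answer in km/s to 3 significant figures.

v_e = Isp · g₀ = 279 × 9.80665 = 2736.1 m/s.
m₀ = payload + dry + propellant = 59,200 + 157,800 + 194,000 = 411,000 kg.
m_f = payload + dry = 59,200 + 157,800 = 217,000 kg.
Δv = v_e · ln(m₀/m_f) = 2736.1 × ln(1.894) = 2736.1 × 0.6387 ≈ 1747.5 m/s.

Δv ≈ 1.75 km/s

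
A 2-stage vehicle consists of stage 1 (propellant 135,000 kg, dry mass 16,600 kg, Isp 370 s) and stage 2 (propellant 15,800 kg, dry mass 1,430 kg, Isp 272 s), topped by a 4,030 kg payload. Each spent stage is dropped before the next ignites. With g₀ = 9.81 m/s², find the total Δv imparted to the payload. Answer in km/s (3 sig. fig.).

Δv ≈ 9.14 km/s

Ignition mass of stage 1 = 135,000+16,600 + 15,800+1,430 + 4,030 = 172,860 kg.
Stage 1: m₀ = 172,860 kg, m_f = 172,860 − 135,000 = 37,860 kg; Δv = 370×9.81×ln(4.566) = 3629.7×1.5186 ≈ 5512 m/s.
Stage 2: m₀ = 21,260 kg, m_f = 21,260 − 15,800 = 5,460 kg; Δv = 272×9.81×ln(3.894) = 2668.3×1.3594 ≈ 3627 m/s.
Total Δv = 5512 + 3627 = 9139 m/s.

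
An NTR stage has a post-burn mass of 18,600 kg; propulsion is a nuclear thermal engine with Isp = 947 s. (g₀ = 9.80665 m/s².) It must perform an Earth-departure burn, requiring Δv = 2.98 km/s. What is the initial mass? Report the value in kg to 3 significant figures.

initial mass ≈ 25600 kg

v_e = Isp · g₀ = 947 × 9.80665 = 9286.9 m/s.
From the ideal rocket equation, m₀/m_f = exp(Δv / v_e) = exp(2980 / 9286.9) = exp(0.3209) = 1.3783.
m₀ = m_f × 1.3783 = 18,600 × 1.3783 = 25,636.4 kg.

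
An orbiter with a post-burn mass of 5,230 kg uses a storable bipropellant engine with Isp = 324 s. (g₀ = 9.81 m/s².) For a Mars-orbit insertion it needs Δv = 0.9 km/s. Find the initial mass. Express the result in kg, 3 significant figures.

initial mass ≈ 6940 kg

v_e = Isp · g₀ = 324 × 9.81 = 3178.4 m/s.
From the ideal rocket equation, m₀/m_f = exp(Δv / v_e) = exp(900 / 3178.4) = exp(0.2832) = 1.3273.
m₀ = m_f × 1.3273 = 5,230 × 1.3273 = 6,941.78 kg.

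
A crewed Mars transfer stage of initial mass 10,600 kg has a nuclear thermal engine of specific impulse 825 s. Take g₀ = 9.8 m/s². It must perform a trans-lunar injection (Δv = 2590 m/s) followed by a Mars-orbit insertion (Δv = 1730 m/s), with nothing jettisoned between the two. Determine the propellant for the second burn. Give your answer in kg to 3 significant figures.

propellant for the second burn ≈ 1480 kg

v_e = Isp · g₀ = 825 × 9.8 = 8085.0 m/s.
After the first burn: m = 10600 × exp(−2590/8085.0) = 10600 × 0.72590 = 7,694.54 kg.
After the second burn: m = 7,694.54 × exp(−1730/8085.0) = 7,694.54 × 0.80737 = 6,212.34 kg.
Second-burn propellant = 7,694.54 − 6,212.34 = 1,482.2 kg.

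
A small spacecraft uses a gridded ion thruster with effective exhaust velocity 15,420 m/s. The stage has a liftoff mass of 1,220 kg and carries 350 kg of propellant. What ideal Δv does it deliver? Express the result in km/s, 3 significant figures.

m_f = m₀ − m_prop = 1,220 − 350 = 870 kg.
Rocket equation: Δv = v_e · ln(m₀/m_f) = 15420.0 × ln(1.402) = 15420.0 × 0.3381 ≈ 5213.7 m/s.

Δv ≈ 5.21 km/s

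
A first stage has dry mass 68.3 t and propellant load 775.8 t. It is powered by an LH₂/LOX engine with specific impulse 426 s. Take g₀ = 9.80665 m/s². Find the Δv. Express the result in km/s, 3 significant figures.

v_e = Isp · g₀ = 426 × 9.80665 = 4177.6 m/s.
m₀ = m_dry + m_prop = 68.3 + 775.8 = 844.1 t.
Using Δv = v_e ln(m₀/m_f): Δv = v_e · ln(m₀/m_f) = 4177.6 × ln(12.36) = 4177.6 × 2.5144 ≈ 10504.1 m/s.

Δv ≈ 10.5 km/s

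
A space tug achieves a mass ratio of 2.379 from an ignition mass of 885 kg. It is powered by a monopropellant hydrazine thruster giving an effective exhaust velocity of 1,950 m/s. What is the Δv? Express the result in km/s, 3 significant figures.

Δv ≈ 1.69 km/s

Δv = v_e · ln(2.379) = 1950.0 × 0.8667 ≈ 1690.0 m/s.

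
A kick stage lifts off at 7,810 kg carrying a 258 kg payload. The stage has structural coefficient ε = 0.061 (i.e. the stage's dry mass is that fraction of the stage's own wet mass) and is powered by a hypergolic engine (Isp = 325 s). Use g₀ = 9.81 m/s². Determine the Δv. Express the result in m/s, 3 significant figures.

Δv ≈ 7610 m/s

Stage wet mass = m₀ − payload = 7,810 − 258 = 7,552 kg.
Stage dry mass = ε × stage wet mass = 0.061 × 7,552 = 460.672 kg.
Burnout mass m_f = stage dry + payload = 460.672 + 258 = 718.672 kg.
v_e = Isp · g₀ = 325 × 9.81 = 3188.2 m/s.
Using Δv = v_e ln(m₀/m_f): Δv = v_e · ln(7,810/718.672) = 3188.2 × ln(10.87) = 3188.2 × 2.3858 ≈ 7606 m/s.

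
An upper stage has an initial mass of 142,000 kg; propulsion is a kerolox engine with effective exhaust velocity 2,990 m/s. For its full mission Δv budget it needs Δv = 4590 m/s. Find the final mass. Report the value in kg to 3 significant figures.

Using Δv = v_e ln(m₀/m_f): m₀/m_f = exp(Δv / v_e) = exp(4590 / 2990.0) = exp(1.5351) = 4.6419.
m_f = m₀ / 4.6419 = 142,000 / 4.6419 = 30,590.9 kg.

final mass ≈ 30600 kg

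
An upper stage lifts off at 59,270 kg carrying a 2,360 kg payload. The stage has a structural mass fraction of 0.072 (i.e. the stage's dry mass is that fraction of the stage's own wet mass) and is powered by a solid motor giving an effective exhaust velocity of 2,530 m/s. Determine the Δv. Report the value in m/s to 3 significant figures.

Δv ≈ 5610 m/s

Stage wet mass = m₀ − payload = 59,270 − 2,360 = 56,910 kg.
Stage dry mass = ε × stage wet mass = 0.072 × 56,910 = 4,097.52 kg.
Burnout mass m_f = stage dry + payload = 4,097.52 + 2,360 = 6,457.52 kg.
Δv = v_e · ln(59,270/6,457.52) = 2530.0 × ln(9.178) = 2530.0 × 2.2169 ≈ 5609 m/s.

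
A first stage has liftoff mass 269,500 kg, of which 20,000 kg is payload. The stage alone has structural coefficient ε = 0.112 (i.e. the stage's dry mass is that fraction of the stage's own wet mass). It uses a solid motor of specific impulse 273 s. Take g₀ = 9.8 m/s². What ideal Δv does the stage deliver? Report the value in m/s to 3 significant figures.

Δv ≈ 4620 m/s

Stage wet mass = m₀ − payload = 269,500 − 20,000 = 249,500 kg.
Stage dry mass = ε × stage wet mass = 0.112 × 249,500 = 27,944 kg.
Burnout mass m_f = stage dry + payload = 27,944 + 20,000 = 47,944 kg.
v_e = Isp · g₀ = 273 × 9.8 = 2675.4 m/s.
Using Δv = v_e ln(m₀/m_f): Δv = v_e · ln(269,500/47,944) = 2675.4 × ln(5.621) = 2675.4 × 1.7265 ≈ 4619 m/s.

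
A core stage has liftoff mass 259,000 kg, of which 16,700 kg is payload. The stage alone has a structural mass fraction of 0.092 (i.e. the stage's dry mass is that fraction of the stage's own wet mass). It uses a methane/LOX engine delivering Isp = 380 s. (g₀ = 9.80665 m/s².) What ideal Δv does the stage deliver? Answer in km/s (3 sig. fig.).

Stage wet mass = m₀ − payload = 259,000 − 16,700 = 242,300 kg.
Stage dry mass = ε × stage wet mass = 0.092 × 242,300 = 22,291.6 kg.
Burnout mass m_f = stage dry + payload = 22,291.6 + 16,700 = 38,991.6 kg.
v_e = Isp · g₀ = 380 × 9.80665 = 3726.5 m/s.
Δv = v_e · ln(259,000/38,991.6) = 3726.5 × ln(6.642) = 3726.5 × 1.8935 ≈ 7056 m/s.

Δv ≈ 7.06 km/s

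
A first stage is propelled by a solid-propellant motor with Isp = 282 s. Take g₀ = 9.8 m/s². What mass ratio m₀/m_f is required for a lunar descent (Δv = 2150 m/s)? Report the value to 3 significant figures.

v_e = Isp · g₀ = 282 × 9.8 = 2763.6 m/s.
m₀/m_f = exp(Δv / v_e) = exp(2150 / 2763.6) = exp(0.7780) = 2.1771.

mass ratio ≈ 2.18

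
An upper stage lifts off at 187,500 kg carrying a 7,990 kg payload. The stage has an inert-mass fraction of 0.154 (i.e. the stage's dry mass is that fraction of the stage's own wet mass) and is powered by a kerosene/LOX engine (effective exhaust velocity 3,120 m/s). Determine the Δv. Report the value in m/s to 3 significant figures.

Stage wet mass = m₀ − payload = 187,500 − 7,990 = 179,510 kg.
Stage dry mass = ε × stage wet mass = 0.154 × 179,510 = 27,644.5 kg.
Burnout mass m_f = stage dry + payload = 27,644.5 + 7,990 = 35,634.5 kg.
By the Tsiolkovsky rocket equation, Δv = v_e · ln(187,500/35,634.5) = 3120.0 × ln(5.262) = 3120.0 × 1.6605 ≈ 5181 m/s.

Δv ≈ 5180 m/s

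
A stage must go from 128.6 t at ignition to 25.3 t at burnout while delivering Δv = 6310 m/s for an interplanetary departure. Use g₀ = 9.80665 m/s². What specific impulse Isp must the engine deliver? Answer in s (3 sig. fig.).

ln(m₀/m_f) = ln(128600/25300) = ln(5.083) = 1.6259.
v_e = Δv / ln(m₀/m_f) = 6310 / 1.6259 = 3880.9 m/s.
Isp = v_e / g₀ = 3880.9 / 9.80665 = 395.7 s.

Isp ≈ 396 s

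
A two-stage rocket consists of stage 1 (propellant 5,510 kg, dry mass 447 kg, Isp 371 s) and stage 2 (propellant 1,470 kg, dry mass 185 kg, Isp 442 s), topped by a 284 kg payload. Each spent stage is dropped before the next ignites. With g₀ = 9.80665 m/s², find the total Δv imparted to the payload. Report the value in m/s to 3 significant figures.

Ignition mass of stage 1 = 5,510+447 + 1,470+185 + 284 = 7,896 kg.
Stage 1: m₀ = 7,896 kg, m_f = 7,896 − 5,510 = 2,386 kg; Δv = 371×9.80665×ln(3.309) = 3638.3×1.1967 ≈ 4354 m/s.
Stage 2: m₀ = 1,939 kg, m_f = 1,939 − 1,470 = 469 kg; Δv = 442×9.80665×ln(4.134) = 4334.5×1.4193 ≈ 6152 m/s.
Total Δv = 4354 + 6152 = 10506 m/s.

Δv ≈ 10500 m/s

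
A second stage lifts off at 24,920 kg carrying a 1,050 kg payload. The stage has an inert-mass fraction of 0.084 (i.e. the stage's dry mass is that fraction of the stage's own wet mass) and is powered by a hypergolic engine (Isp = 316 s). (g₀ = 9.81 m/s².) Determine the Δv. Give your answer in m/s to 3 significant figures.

Δv ≈ 6510 m/s

Stage wet mass = m₀ − payload = 24,920 − 1,050 = 23,870 kg.
Stage dry mass = ε × stage wet mass = 0.084 × 23,870 = 2,005.08 kg.
Burnout mass m_f = stage dry + payload = 2,005.08 + 1,050 = 3,055.08 kg.
v_e = Isp · g₀ = 316 × 9.81 = 3100.0 m/s.
Δv = v_e · ln(24,920/3,055.08) = 3100.0 × ln(8.157) = 3100.0 × 2.0989 ≈ 6506 m/s.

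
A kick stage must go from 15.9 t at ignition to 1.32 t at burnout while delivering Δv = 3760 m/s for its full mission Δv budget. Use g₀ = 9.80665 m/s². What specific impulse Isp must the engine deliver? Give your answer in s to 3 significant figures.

ln(m₀/m_f) = ln(15900/1320) = ln(12.05) = 2.4887.
By the Tsiolkovsky rocket equation, v_e = Δv / ln(m₀/m_f) = 3760 / 2.4887 = 1510.8 m/s.
Isp = v_e / g₀ = 1510.8 / 9.80665 = 154.1 s.

Isp ≈ 154 s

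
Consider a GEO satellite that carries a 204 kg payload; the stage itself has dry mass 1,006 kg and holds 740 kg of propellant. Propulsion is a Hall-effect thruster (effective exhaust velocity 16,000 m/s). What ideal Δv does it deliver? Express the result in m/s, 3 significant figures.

m₀ = payload + dry + propellant = 204 + 1,006 + 740 = 1,950 kg.
m_f = payload + dry = 204 + 1,006 = 1,210 kg.
By the Tsiolkovsky rocket equation, Δv = v_e · ln(m₀/m_f) = 16000.0 × ln(1.612) = 16000.0 × 0.4772 ≈ 7635.3 m/s.

Δv ≈ 7640 m/s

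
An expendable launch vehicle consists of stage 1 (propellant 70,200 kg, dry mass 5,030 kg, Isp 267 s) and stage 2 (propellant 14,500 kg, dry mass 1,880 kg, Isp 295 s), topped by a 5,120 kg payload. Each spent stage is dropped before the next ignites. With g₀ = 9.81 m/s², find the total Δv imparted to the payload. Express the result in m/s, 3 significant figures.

Δv ≈ 6640 m/s

Ignition mass of stage 1 = 70,200+5,030 + 14,500+1,880 + 5,120 = 96,730 kg.
Stage 1: m₀ = 96,730 kg, m_f = 96,730 − 70,200 = 26,530 kg; Δv = 267×9.81×ln(3.646) = 2619.3×1.2936 ≈ 3388 m/s.
Stage 2: m₀ = 21,500 kg, m_f = 21,500 − 14,500 = 7,000 kg; Δv = 295×9.81×ln(3.071) = 2894.0×1.1221 ≈ 3247 m/s.
Total Δv = 3388 + 3247 = 6635 m/s.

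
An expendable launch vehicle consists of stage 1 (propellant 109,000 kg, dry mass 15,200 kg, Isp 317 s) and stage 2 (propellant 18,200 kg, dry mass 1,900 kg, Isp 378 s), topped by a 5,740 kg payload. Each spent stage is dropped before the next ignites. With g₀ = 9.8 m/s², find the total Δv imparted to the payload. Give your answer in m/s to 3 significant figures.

Δv ≈ 8540 m/s

Ignition mass of stage 1 = 109,000+15,200 + 18,200+1,900 + 5,740 = 150,040 kg.
Stage 1: m₀ = 150,040 kg, m_f = 150,040 − 109,000 = 41,040 kg; Δv = 317×9.8×ln(3.656) = 3106.6×1.2964 ≈ 4027 m/s.
Stage 2: m₀ = 25,840 kg, m_f = 25,840 − 18,200 = 7,640 kg; Δv = 378×9.8×ln(3.382) = 3704.4×1.2185 ≈ 4514 m/s.
Total Δv = 4027 + 4514 = 8541 m/s.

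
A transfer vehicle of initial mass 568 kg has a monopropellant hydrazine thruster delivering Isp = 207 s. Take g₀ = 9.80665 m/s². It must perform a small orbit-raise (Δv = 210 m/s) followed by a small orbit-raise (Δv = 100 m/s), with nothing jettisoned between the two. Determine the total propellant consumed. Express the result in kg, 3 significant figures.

total propellant consumed ≈ 80.4 kg

v_e = Isp · g₀ = 207 × 9.80665 = 2030.0 m/s.
After the first burn: m = 568 × exp(−210/2030.0) = 568 × 0.90172 = 512.177 kg.
After the second burn: m = 512.177 × exp(−100/2030.0) = 512.177 × 0.95193 = 487.557 kg.
Total propellant = m₀ − m_final = 568 − 487.557 = 80.443 kg.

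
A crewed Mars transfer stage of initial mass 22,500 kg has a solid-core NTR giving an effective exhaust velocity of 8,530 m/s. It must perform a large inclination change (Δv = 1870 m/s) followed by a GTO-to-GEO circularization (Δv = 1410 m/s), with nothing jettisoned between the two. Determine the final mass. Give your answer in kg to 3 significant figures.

final mass ≈ 15300 kg

After the first burn: m = 22500 × exp(−1870/8530.0) = 22500 × 0.80314 = 18,070.7 kg.
After the second burn: m = 18,070.7 × exp(−1410/8530.0) = 18,070.7 × 0.84764 = 15,317.4 kg.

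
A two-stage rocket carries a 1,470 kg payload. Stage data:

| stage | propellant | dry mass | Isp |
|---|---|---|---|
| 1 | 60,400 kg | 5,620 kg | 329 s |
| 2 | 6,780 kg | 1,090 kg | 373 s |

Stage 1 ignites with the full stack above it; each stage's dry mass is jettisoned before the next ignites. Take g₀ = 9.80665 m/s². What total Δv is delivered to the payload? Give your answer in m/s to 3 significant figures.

Ignition mass of stage 1 = 60,400+5,620 + 6,780+1,090 + 1,470 = 75,360 kg.
Stage 1: m₀ = 75,360 kg, m_f = 75,360 − 60,400 = 14,960 kg; Δv = 329×9.80665×ln(5.037) = 3226.4×1.6169 ≈ 5217 m/s.
Stage 2: m₀ = 9,340 kg, m_f = 9,340 − 6,780 = 2,560 kg; Δv = 373×9.80665×ln(3.648) = 3657.9×1.2943 ≈ 4734 m/s.
Total Δv = 5217 + 4734 = 9951 m/s.

Δv ≈ 9950 m/s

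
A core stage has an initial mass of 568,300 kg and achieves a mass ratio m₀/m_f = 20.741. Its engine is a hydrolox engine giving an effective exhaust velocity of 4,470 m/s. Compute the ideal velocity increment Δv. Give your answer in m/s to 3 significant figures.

Δv ≈ 13600 m/s

Rocket equation: Δv = v_e · ln(20.741) = 4470.0 × 3.0321 ≈ 13553.5 m/s.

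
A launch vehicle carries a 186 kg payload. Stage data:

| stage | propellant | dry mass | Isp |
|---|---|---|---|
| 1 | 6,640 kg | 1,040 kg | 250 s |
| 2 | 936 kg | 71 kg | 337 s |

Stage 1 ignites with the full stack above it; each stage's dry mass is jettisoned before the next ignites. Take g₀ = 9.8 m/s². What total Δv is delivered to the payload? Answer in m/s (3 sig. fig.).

Δv ≈ 8450 m/s

Ignition mass of stage 1 = 6,640+1,040 + 936+71 + 186 = 8,873 kg.
Stage 1: m₀ = 8,873 kg, m_f = 8,873 − 6,640 = 2,233 kg; Δv = 250×9.8×ln(3.974) = 2450.0×1.3797 ≈ 3380 m/s.
Stage 2: m₀ = 1,193 kg, m_f = 1,193 − 936 = 257 kg; Δv = 337×9.8×ln(4.642) = 3302.6×1.5352 ≈ 5070 m/s.
Total Δv = 3380 + 5070 = 8450 m/s.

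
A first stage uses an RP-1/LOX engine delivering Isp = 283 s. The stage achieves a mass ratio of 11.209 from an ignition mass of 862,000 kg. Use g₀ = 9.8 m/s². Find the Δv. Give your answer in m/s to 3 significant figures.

v_e = Isp · g₀ = 283 × 9.8 = 2773.4 m/s.
By the Tsiolkovsky rocket equation, Δv = v_e · ln(11.209) = 2773.4 × 2.4167 ≈ 6702.5 m/s.

Δv ≈ 6700 m/s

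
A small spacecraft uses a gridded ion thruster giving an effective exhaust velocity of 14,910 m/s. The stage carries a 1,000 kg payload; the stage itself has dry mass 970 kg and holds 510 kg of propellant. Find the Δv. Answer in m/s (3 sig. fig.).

m₀ = payload + dry + propellant = 1,000 + 970 + 510 = 2,480 kg.
m_f = payload + dry = 1,000 + 970 = 1,970 kg.
Δv = v_e · ln(m₀/m_f) = 14910.0 × ln(1.259) = 14910.0 × 0.2302 ≈ 3432.7 m/s.

Δv ≈ 3430 m/s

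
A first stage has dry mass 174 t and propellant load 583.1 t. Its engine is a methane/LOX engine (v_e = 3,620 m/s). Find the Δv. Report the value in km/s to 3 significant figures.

m₀ = m_dry + m_prop = 174 + 583.1 = 757.1 t.
Δv = v_e · ln(m₀/m_f) = 3620.0 × ln(4.351) = 3620.0 × 1.4704 ≈ 5323.0 m/s.

Δv ≈ 5.32 km/s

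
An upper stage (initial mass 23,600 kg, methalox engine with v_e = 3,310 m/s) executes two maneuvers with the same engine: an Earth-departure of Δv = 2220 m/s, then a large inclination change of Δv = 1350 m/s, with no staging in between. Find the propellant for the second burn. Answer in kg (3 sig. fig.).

After the first burn: m = 23600 × exp(−2220/3310.0) = 23600 × 0.51135 = 12,067.9 kg.
After the second burn: m = 12,067.9 × exp(−1350/3310.0) = 12,067.9 × 0.66508 = 8,026.12 kg.
Second-burn propellant = 12,067.9 − 8,026.12 = 4,041.78 kg.

propellant for the second burn ≈ 4040 kg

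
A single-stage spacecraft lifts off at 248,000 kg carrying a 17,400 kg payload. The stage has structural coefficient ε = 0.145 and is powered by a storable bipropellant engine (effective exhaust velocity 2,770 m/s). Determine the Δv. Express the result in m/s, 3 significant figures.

Stage wet mass = m₀ − payload = 248,000 − 17,400 = 230,600 kg.
Stage dry mass = ε × stage wet mass = 0.145 × 230,600 = 33,437 kg.
Burnout mass m_f = stage dry + payload = 33,437 + 17,400 = 50,837 kg.
Using Δv = v_e ln(m₀/m_f): Δv = v_e · ln(248,000/50,837) = 2770.0 × ln(4.878) = 2770.0 × 1.5848 ≈ 4390 m/s.

Δv ≈ 4390 m/s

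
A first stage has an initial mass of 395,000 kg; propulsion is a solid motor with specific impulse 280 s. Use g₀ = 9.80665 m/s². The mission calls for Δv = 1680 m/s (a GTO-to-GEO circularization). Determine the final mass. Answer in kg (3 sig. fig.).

v_e = Isp · g₀ = 280 × 9.80665 = 2745.9 m/s.
Rocket equation: m₀/m_f = exp(Δv / v_e) = exp(1680 / 2745.9) = exp(0.6118) = 1.8438.
m_f = m₀ / 1.8438 = 395,000 / 1.8438 = 214,231 kg.

final mass ≈ 214000 kg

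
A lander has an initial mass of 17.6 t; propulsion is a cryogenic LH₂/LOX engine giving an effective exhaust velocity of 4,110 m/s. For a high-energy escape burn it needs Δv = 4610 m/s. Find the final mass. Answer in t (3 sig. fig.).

Using Δv = v_e ln(m₀/m_f): m₀/m_f = exp(Δv / v_e) = exp(4610 / 4110.0) = exp(1.1217) = 3.0699.
m_f = m₀ / 3.0699 = 17.6 / 3.0699 = 5.73309 t.

final mass ≈ 5.73 t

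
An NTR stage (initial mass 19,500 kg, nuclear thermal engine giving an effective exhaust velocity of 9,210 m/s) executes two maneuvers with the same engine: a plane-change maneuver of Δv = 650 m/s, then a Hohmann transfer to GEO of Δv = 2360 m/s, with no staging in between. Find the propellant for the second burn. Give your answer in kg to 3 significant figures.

After the first burn: m = 19500 × exp(−650/9210.0) = 19500 × 0.93186 = 18,171.3 kg.
After the second burn: m = 18,171.3 × exp(−2360/9210.0) = 18,171.3 × 0.77395 = 14,063.7 kg.
Second-burn propellant = 18,171.3 − 14,063.7 = 4,107.6 kg.

propellant for the second burn ≈ 4110 kg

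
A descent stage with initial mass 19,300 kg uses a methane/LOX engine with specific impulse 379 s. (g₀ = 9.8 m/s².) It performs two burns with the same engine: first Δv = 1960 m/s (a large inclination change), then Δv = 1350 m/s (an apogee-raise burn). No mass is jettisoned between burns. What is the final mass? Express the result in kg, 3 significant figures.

final mass ≈ 7920 kg

v_e = Isp · g₀ = 379 × 9.8 = 3714.2 m/s.
After the first burn: m = 19300 × exp(−1960/3714.2) = 19300 × 0.58996 = 11,386.2 kg.
After the second burn: m = 11,386.2 × exp(−1350/3714.2) = 11,386.2 × 0.69526 = 7,916.37 kg.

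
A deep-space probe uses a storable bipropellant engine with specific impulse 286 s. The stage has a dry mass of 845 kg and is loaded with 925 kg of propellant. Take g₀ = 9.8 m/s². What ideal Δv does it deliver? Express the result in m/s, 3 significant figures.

Δv ≈ 2070 m/s

v_e = Isp · g₀ = 286 × 9.8 = 2802.8 m/s.
m₀ = m_dry + m_prop = 845 + 925 = 1,770 kg.
Δv = v_e · ln(m₀/m_f) = 2802.8 × ln(2.095) = 2802.8 × 0.7394 ≈ 2072.4 m/s.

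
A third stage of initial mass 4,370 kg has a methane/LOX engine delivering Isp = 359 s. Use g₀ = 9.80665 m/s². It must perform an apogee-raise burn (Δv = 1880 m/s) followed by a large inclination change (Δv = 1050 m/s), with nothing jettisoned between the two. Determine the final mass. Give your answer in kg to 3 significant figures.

v_e = Isp · g₀ = 359 × 9.80665 = 3520.6 m/s.
After the first burn: m = 4370 × exp(−1880/3520.6) = 4370 × 0.58625 = 2,561.91 kg.
After the second burn: m = 2,561.91 × exp(−1050/3520.6) = 2,561.91 × 0.74212 = 1,901.24 kg.

final mass ≈ 1900 kg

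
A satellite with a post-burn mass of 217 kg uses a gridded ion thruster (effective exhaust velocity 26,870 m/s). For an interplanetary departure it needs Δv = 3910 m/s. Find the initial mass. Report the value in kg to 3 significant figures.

Rocket equation: m₀/m_f = exp(Δv / v_e) = exp(3910 / 26870.0) = exp(0.1455) = 1.1566.
m₀ = m_f × 1.1566 = 217 × 1.1566 = 250.982 kg.

initial mass ≈ 251 kg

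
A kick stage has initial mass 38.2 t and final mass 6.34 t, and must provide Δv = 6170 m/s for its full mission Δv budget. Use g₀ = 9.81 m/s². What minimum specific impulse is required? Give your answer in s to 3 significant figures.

Isp ≈ 350 s

ln(m₀/m_f) = ln(38200/6340) = ln(6.025) = 1.7960.
From the ideal rocket equation, v_e = Δv / ln(m₀/m_f) = 6170 / 1.7960 = 3435.5 m/s.
Isp = v_e / g₀ = 3435.5 / 9.81 = 350.2 s.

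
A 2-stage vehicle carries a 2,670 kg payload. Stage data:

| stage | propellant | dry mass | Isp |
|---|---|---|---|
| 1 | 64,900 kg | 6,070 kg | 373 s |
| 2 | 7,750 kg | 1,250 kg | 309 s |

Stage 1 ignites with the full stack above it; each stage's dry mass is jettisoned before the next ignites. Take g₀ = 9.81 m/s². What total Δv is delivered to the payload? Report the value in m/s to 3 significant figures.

Δv ≈ 8940 m/s

Ignition mass of stage 1 = 64,900+6,070 + 7,750+1,250 + 2,670 = 82,640 kg.
Stage 1: m₀ = 82,640 kg, m_f = 82,640 − 64,900 = 17,740 kg; Δv = 373×9.81×ln(4.658) = 3659.1×1.5387 ≈ 5630 m/s.
Stage 2: m₀ = 11,670 kg, m_f = 11,670 − 7,750 = 3,920 kg; Δv = 309×9.81×ln(2.977) = 3031.3×1.0909 ≈ 3307 m/s.
Total Δv = 5630 + 3307 = 8937 m/s.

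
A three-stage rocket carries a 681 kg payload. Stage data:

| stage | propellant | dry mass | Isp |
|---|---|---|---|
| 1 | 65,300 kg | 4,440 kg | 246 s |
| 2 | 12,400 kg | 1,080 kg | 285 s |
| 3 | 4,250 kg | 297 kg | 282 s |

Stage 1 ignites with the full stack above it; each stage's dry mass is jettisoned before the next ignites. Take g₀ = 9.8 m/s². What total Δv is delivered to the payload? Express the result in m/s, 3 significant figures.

Δv ≈ 10900 m/s

Ignition mass of stage 1 = 65,300+4,440 + 12,400+1,080 + 4,250+297 + 681 = 88,448 kg.
Stage 1: m₀ = 88,448 kg, m_f = 88,448 − 65,300 = 23,148 kg; Δv = 246×9.8×ln(3.821) = 2410.8×1.3405 ≈ 3232 m/s.
Stage 2: m₀ = 18,708 kg, m_f = 18,708 − 12,400 = 6,308 kg; Δv = 285×9.8×ln(2.966) = 2793.0×1.0871 ≈ 3036 m/s.
Stage 3: m₀ = 5,228 kg, m_f = 5,228 − 4,250 = 978 kg; Δv = 282×9.8×ln(5.346) = 2763.6×1.6763 ≈ 4633 m/s.
Total Δv = 3232 + 3036 + 4633 = 10901 m/s.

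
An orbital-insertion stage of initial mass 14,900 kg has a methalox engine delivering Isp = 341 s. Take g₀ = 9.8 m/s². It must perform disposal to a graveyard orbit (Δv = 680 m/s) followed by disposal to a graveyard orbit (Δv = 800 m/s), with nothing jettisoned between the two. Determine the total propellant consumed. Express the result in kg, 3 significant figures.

v_e = Isp · g₀ = 341 × 9.8 = 3341.8 m/s.
After the first burn: m = 14900 × exp(−680/3341.8) = 14900 × 0.81588 = 12,156.6 kg.
After the second burn: m = 12,156.6 × exp(−800/3341.8) = 12,156.6 × 0.78711 = 9,568.58 kg.
Total propellant = m₀ − m_final = 14900 − 9,568.58 = 5,331.42 kg.

total propellant consumed ≈ 5330 kg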